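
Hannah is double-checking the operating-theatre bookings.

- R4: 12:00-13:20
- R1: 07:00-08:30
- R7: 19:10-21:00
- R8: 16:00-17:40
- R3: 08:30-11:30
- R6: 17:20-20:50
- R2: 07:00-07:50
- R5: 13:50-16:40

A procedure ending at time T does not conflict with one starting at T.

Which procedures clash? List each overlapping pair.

R1 & R2, R5 & R8, R6 & R7, R6 & R8

Sorted by start: R1, R2, R3, R4, R5, R8, R6, R7.
R2 starts before R1 ends → R1 and R2 overlap.
R3 starts exactly when R1 ends (back-to-back, no overlap), so R1 has no further overlaps.
R3 starts after R2 ends, so R2 has no further overlaps.
R4 starts after R3 ends, so R3 has no further overlaps.
R5 starts after R4 ends, so R4 has no further overlaps.
R8 starts before R5 ends → R5 and R8 overlap.
R6 starts after R5 ends, so R5 has no further overlaps.
R6 starts before R8 ends → R8 and R6 overlap.
R7 starts after R8 ends.
R7 starts before R6 ends → R6 and R7 overlap.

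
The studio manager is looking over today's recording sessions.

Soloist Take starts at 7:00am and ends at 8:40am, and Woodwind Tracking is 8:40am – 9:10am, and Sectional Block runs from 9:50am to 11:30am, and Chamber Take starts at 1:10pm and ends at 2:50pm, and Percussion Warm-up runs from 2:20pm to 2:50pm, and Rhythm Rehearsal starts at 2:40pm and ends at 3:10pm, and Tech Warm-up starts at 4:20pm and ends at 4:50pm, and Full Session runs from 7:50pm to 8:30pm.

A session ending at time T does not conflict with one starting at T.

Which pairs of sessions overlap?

Chamber Take & Percussion Warm-up, Chamber Take & Rhythm Rehearsal, Percussion Warm-up & Rhythm Rehearsal

Sorted by start: Soloist Take, Woodwind Tracking, Sectional Block, Chamber Take, Percussion Warm-up, Rhythm Rehearsal, Tech Warm-up, Full Session.
Woodwind Tracking starts exactly when Soloist Take ends (back-to-back, no overlap), so nothing later overlaps Soloist Take either.
Sectional Block starts after Woodwind Tracking ends, so nothing later overlaps Woodwind Tracking either.
Chamber Take starts after Sectional Block ends, so nothing later overlaps Sectional Block either.
Percussion Warm-up starts before Chamber Take ends → Chamber Take and Percussion Warm-up overlap.
Rhythm Rehearsal starts before Chamber Take ends → Chamber Take and Rhythm Rehearsal overlap.
Tech Warm-up starts after Chamber Take ends, so nothing later overlaps Chamber Take either.
Rhythm Rehearsal starts before Percussion Warm-up ends → Percussion Warm-up and Rhythm Rehearsal overlap.
Tech Warm-up starts after Percussion Warm-up ends, so nothing later overlaps Percussion Warm-up either.
Tech Warm-up starts after Rhythm Rehearsal ends, so nothing later overlaps Rhythm Rehearsal either.
Full Session starts after Tech Warm-up ends.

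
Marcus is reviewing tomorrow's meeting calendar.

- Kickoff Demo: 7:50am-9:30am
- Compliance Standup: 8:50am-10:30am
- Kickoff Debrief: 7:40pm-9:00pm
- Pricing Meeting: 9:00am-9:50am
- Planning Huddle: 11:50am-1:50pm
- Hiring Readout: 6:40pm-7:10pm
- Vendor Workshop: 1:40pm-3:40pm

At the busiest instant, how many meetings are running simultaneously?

3

Sweep the timeline, counting +1 at each start and −1 at each end (ends before starts at a tie):
7:50am start Kickoff Demo → 1
8:50am start Compliance Standup → 2
9:00am start Pricing Meeting → 3
9:30am end Kickoff Demo → 2
9:50am end Pricing Meeting → 1
10:30am end Compliance Standup → 0
11:50am start Planning Huddle → 1
1:40pm start Vendor Workshop → 2
1:50pm end Planning Huddle → 1
3:40pm end Vendor Workshop → 0
6:40pm start Hiring Readout → 1
7:10pm end Hiring Readout → 0
7:40pm start Kickoff Debrief → 1
9:00pm end Kickoff Debrief → 0
Peak is 3, at 9:00am (Compliance Standup, Kickoff Demo, Pricing Meeting).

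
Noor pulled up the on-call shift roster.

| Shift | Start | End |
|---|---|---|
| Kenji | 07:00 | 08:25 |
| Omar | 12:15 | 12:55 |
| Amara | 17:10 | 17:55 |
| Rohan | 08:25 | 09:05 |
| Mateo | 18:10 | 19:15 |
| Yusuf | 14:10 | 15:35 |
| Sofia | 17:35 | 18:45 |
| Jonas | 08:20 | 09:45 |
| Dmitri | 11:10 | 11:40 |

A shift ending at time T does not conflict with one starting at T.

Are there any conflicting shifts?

Sorted by start: Kenji, Jonas, Rohan, Dmitri, Omar, Yusuf, Amara, Sofia, Mateo.
Jonas starts before Kenji ends → Kenji and Jonas overlap.
That's a conflict, so the schedule is not conflict-free.

Yes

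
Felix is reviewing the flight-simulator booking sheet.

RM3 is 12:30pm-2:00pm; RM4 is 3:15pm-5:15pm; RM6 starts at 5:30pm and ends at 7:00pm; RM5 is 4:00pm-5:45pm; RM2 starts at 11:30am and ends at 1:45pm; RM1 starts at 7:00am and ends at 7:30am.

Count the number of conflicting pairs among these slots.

3

Sorted by start: RM1, RM2, RM3, RM4, RM5, RM6.
RM2 starts after RM1 ends, so nothing later overlaps RM1 either.
RM3 starts before RM2 ends → RM2 and RM3 overlap.
RM4 starts after RM2 ends, so nothing later overlaps RM2 either.
RM4 starts after RM3 ends, so nothing later overlaps RM3 either.
RM5 starts before RM4 ends → RM4 and RM5 overlap.
RM6 starts after RM4 ends.
RM6 starts before RM5 ends → RM5 and RM6 overlap.
Overlapping pairs: RM2 & RM3, RM4 & RM5, RM5 & RM6 — 3 in total.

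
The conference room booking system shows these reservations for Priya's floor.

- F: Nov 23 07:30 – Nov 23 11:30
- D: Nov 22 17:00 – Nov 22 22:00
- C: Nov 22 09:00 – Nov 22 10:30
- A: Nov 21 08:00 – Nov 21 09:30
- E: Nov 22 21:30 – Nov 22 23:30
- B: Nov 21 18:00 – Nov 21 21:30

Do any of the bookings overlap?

Yes

Sorted by start: A, B, C, D, E, F.
B starts after A ends, so nothing later overlaps A either.
C starts after B ends, so nothing later overlaps B either.
D starts after C ends, so nothing later overlaps C either.
E starts before D ends → D and E overlap.
That's a conflict, so the schedule is not conflict-free.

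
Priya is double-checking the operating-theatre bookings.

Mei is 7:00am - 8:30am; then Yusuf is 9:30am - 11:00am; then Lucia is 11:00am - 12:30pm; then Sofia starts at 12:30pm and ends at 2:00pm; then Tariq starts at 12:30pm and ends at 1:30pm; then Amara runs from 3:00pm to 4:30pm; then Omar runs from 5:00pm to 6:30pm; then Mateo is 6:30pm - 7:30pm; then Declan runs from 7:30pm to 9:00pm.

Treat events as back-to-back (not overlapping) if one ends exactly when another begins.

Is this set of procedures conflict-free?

No

Sorted by start: Mei, Yusuf, Lucia, Sofia, Tariq, Amara, Omar, Mateo, Declan.
Yusuf starts after Mei ends, so nothing later overlaps Mei either.
Lucia starts exactly when Yusuf ends (back-to-back, no overlap), so nothing later overlaps Yusuf either.
Sofia starts exactly when Lucia ends (back-to-back, no overlap), so nothing later overlaps Lucia either.
Tariq starts before Sofia ends → Sofia and Tariq overlap.
That's a conflict, so the schedule is not conflict-free.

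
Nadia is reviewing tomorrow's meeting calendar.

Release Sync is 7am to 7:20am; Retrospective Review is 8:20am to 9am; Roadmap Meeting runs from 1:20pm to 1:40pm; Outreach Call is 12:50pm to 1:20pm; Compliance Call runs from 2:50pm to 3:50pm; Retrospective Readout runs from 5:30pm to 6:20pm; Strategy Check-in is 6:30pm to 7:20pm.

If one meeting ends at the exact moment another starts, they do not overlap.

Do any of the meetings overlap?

Sorted by start: Release Sync, Retrospective Review, Outreach Call, Roadmap Meeting, Compliance Call, Retrospective Readout, Strategy Check-in.
Retrospective Review starts after Release Sync ends; Release Sync is clear from here.
Outreach Call starts after Retrospective Review ends; Retrospective Review is clear from here.
Roadmap Meeting starts exactly when Outreach Call ends (back-to-back, no overlap); Outreach Call is clear from here.
Compliance Call starts after Roadmap Meeting ends; Roadmap Meeting is clear from here.
Retrospective Readout starts after Compliance Call ends; Compliance Call is clear from here.
Strategy Check-in starts after Retrospective Readout ends.
Every pair is clear; the schedule has no overlaps.

No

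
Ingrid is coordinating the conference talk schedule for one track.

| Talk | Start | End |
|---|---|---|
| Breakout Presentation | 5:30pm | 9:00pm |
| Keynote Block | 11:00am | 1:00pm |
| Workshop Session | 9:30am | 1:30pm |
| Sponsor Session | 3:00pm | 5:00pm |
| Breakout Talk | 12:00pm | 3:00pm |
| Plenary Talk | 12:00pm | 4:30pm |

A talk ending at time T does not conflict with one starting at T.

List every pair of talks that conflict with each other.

Check each pair: they overlap iff neither finishes before the other starts.
Sorted by start: Workshop Session, Keynote Block, Breakout Talk, Plenary Talk, Sponsor Session, Breakout Presentation.
Keynote Block starts before Workshop Session ends → Workshop Session and Keynote Block overlap.
Breakout Talk starts before Workshop Session ends → Workshop Session and Breakout Talk overlap.
Plenary Talk starts before Workshop Session ends → Workshop Session and Plenary Talk overlap.
Sponsor Session starts after Workshop Session ends; Workshop Session is clear from here.
Breakout Talk starts before Keynote Block ends → Keynote Block and Breakout Talk overlap.
Plenary Talk starts before Keynote Block ends → Keynote Block and Plenary Talk overlap.
Sponsor Session starts after Keynote Block ends; Keynote Block is clear from here.
Plenary Talk starts before Breakout Talk ends → Breakout Talk and Plenary Talk overlap.
Sponsor Session starts exactly when Breakout Talk ends (back-to-back, no overlap); Breakout Talk is clear from here.
Sponsor Session starts before Plenary Talk ends → Plenary Talk and Sponsor Session overlap.
Breakout Presentation starts after Plenary Talk ends.
Breakout Presentation starts after Sponsor Session ends.

Breakout Talk & Keynote Block, Breakout Talk & Plenary Talk, Breakout Talk & Workshop Session, Keynote Block & Plenary Talk, Keynote Block & Workshop Session, Plenary Talk & Sponsor Session, Plenary Talk & Workshop Session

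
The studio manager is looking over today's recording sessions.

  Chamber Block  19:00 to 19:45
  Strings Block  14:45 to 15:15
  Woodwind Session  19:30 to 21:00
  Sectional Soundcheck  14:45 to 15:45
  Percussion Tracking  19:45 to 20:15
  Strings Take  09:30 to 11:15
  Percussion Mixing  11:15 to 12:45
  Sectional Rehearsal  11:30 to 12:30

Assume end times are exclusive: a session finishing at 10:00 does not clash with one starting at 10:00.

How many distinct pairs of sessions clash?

4

Sorted by start: Strings Take, Percussion Mixing, Sectional Rehearsal, Sectional Soundcheck, Strings Block, Chamber Block, Woodwind Session, Percussion Tracking.
Percussion Mixing starts exactly when Strings Take ends (back-to-back, no overlap), so nothing later overlaps Strings Take either.
Sectional Rehearsal starts before Percussion Mixing ends → Percussion Mixing and Sectional Rehearsal overlap.
Sectional Soundcheck starts after Percussion Mixing ends, so nothing later overlaps Percussion Mixing either.
Sectional Soundcheck starts after Sectional Rehearsal ends, so nothing later overlaps Sectional Rehearsal either.
Strings Block starts before Sectional Soundcheck ends → Sectional Soundcheck and Strings Block overlap.
Chamber Block starts after Sectional Soundcheck ends, so nothing later overlaps Sectional Soundcheck either.
Chamber Block starts after Strings Block ends, so nothing later overlaps Strings Block either.
Woodwind Session starts before Chamber Block ends → Chamber Block and Woodwind Session overlap.
Percussion Tracking starts exactly when Chamber Block ends (back-to-back, no overlap).
Percussion Tracking starts before Woodwind Session ends → Woodwind Session and Percussion Tracking overlap.
Overlapping pairs: Chamber Block & Woodwind Session, Percussion Mixing & Sectional Rehearsal, Percussion Tracking & Woodwind Session, Sectional Soundcheck & Strings Block — 4 in total.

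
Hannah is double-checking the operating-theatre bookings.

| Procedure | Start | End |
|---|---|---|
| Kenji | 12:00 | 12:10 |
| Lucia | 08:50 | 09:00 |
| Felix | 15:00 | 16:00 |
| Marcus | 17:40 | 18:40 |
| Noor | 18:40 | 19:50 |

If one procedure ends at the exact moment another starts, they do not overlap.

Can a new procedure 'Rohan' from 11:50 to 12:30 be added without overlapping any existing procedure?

No — it overlaps Kenji

Lucia: ends 09:00 at or before Rohan starts 11:50 → clear.
Kenji: starts 12:00 before Rohan ends 12:30, and ends 12:10 after Rohan starts 11:50 → overlap.
Felix: starts 15:00 at or after Rohan ends 12:30 → clear.
Marcus: starts 17:40 at or after Rohan ends 12:30 → clear.
Noor: starts 18:40 at or after Rohan ends 12:30 → clear.
Rohan overlaps Kenji.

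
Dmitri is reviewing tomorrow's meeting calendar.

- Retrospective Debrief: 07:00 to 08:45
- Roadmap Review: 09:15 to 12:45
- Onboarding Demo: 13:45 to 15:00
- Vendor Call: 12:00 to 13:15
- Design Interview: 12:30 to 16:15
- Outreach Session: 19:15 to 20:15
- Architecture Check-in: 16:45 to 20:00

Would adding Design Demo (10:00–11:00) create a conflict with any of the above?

Yes — it overlaps Roadmap Review

Retrospective Debrief: ends 08:45 at or before Design Demo starts 10:00 → clear.
Roadmap Review: starts 09:15 before Design Demo ends 11:00, and ends 12:45 after Design Demo starts 10:00 → overlap.
Vendor Call: starts 12:00 at or after Design Demo ends 11:00 → clear.
Design Interview: starts 12:30 at or after Design Demo ends 11:00 → clear.
Onboarding Demo: starts 13:45 at or after Design Demo ends 11:00 → clear.
Architecture Check-in: starts 16:45 at or after Design Demo ends 11:00 → clear.
Outreach Session: starts 19:15 at or after Design Demo ends 11:00 → clear.
Design Demo overlaps Roadmap Review.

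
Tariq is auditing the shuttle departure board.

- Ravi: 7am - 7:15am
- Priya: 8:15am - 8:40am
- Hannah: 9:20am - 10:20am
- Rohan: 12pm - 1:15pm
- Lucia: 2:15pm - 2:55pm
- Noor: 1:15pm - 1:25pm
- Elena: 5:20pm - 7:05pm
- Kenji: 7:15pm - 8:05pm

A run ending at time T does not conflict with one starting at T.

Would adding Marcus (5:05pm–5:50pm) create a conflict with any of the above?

Yes — it overlaps Elena

Ravi: ends 7:15am at or before Marcus starts 5:05pm → clear.
Priya: ends 8:40am at or before Marcus starts 5:05pm → clear.
Hannah: ends 10:20am at or before Marcus starts 5:05pm → clear.
Rohan: ends 1:15pm at or before Marcus starts 5:05pm → clear.
Noor: ends 1:25pm at or before Marcus starts 5:05pm → clear.
Lucia: ends 2:55pm at or before Marcus starts 5:05pm → clear.
Elena: starts 5:20pm before Marcus ends 5:50pm, and ends 7:05pm after Marcus starts 5:05pm → overlap.
Kenji: starts 7:15pm at or after Marcus ends 5:50pm → clear.
Marcus overlaps Elena.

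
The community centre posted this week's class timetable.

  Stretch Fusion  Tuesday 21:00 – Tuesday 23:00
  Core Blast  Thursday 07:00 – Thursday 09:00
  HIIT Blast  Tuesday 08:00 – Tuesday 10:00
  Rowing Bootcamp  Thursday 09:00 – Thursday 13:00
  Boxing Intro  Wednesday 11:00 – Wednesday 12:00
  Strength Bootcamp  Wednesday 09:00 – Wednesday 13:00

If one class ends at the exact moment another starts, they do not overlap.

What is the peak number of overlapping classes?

2

Sweep the timeline, counting +1 at each start and −1 at each end (ends before starts at a tie):
Tuesday 08:00 start HIIT Blast → 1
Tuesday 10:00 end HIIT Blast → 0
Tuesday 21:00 start Stretch Fusion → 1
Tuesday 23:00 end Stretch Fusion → 0
Wednesday 09:00 start Strength Bootcamp → 1
Wednesday 11:00 start Boxing Intro → 2
Wednesday 12:00 end Boxing Intro → 1
Wednesday 13:00 end Strength Bootcamp → 0
Thursday 07:00 start Core Blast → 1
Thursday 09:00 end Core Blast → 0
Thursday 09:00 start Rowing Bootcamp → 1
Thursday 13:00 end Rowing Bootcamp → 0
Peak is 2, at Wednesday 11:00 (Boxing Intro, Strength Bootcamp).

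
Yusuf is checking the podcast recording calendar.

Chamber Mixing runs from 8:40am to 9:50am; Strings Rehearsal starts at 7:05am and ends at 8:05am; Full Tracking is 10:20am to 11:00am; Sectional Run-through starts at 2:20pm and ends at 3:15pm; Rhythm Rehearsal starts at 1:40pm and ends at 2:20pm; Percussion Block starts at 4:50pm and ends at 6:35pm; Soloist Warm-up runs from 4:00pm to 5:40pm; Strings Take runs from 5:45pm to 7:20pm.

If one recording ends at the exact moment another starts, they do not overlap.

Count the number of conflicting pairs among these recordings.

2

Sorted by start: Strings Rehearsal, Chamber Mixing, Full Tracking, Rhythm Rehearsal, Sectional Run-through, Soloist Warm-up, Percussion Block, Strings Take.
Chamber Mixing starts after Strings Rehearsal ends; Strings Rehearsal is clear from here.
Full Tracking starts after Chamber Mixing ends; Chamber Mixing is clear from here.
Rhythm Rehearsal starts after Full Tracking ends; Full Tracking is clear from here.
Sectional Run-through starts exactly when Rhythm Rehearsal ends (back-to-back, no overlap); Rhythm Rehearsal is clear from here.
Soloist Warm-up starts after Sectional Run-through ends; Sectional Run-through is clear from here.
Percussion Block starts before Soloist Warm-up ends → Soloist Warm-up and Percussion Block overlap.
Strings Take starts after Soloist Warm-up ends.
Strings Take starts before Percussion Block ends → Percussion Block and Strings Take overlap.
Overlapping pairs: Percussion Block & Soloist Warm-up, Percussion Block & Strings Take — 2 in total.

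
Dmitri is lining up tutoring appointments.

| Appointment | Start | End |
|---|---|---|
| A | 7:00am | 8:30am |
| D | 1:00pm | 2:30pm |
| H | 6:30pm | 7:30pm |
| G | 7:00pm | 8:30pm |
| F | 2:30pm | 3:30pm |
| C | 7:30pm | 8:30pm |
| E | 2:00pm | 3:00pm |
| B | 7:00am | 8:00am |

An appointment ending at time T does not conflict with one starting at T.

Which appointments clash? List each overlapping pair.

A & B, C & G, D & E, E & F, G & H

Check each pair: they overlap iff neither finishes before the other starts.
Sorted by start: A, B, D, E, F, H, G, C.
B starts before A ends → A and B overlap.
D starts after A ends — done with A.
D starts after B ends — done with B.
E starts before D ends → D and E overlap.
F starts exactly when D ends (back-to-back, no overlap) — done with D.
F starts before E ends → E and F overlap.
H starts after E ends — done with E.
H starts after F ends — done with F.
G starts before H ends → H and G overlap.
C starts exactly when H ends (back-to-back, no overlap).
C starts before G ends → G and C overlap.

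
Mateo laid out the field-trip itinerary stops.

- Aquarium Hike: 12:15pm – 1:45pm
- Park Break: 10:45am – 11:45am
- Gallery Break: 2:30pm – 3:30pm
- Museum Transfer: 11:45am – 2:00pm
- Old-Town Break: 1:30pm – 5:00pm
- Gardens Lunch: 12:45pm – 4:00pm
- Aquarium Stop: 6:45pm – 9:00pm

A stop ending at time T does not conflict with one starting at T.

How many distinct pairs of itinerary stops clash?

8

Sorted by start: Park Break, Museum Transfer, Aquarium Hike, Gardens Lunch, Old-Town Break, Gallery Break, Aquarium Stop.
Museum Transfer starts exactly when Park Break ends (back-to-back, no overlap), so Park Break has no further overlaps.
Aquarium Hike starts before Museum Transfer ends → Museum Transfer and Aquarium Hike overlap.
Gardens Lunch starts before Museum Transfer ends → Museum Transfer and Gardens Lunch overlap.
Old-Town Break starts before Museum Transfer ends → Museum Transfer and Old-Town Break overlap.
Gallery Break starts after Museum Transfer ends, so Museum Transfer has no further overlaps.
Gardens Lunch starts before Aquarium Hike ends → Aquarium Hike and Gardens Lunch overlap.
Old-Town Break starts before Aquarium Hike ends → Aquarium Hike and Old-Town Break overlap.
Gallery Break starts after Aquarium Hike ends, so Aquarium Hike has no further overlaps.
Old-Town Break starts before Gardens Lunch ends → Gardens Lunch and Old-Town Break overlap.
Gallery Break starts before Gardens Lunch ends → Gardens Lunch and Gallery Break overlap.
Aquarium Stop starts after Gardens Lunch ends.
Gallery Break starts before Old-Town Break ends → Old-Town Break and Gallery Break overlap.
Aquarium Stop starts after Old-Town Break ends.
Aquarium Stop starts after Gallery Break ends.
Overlapping pairs: Aquarium Hike & Gardens Lunch, Aquarium Hike & Museum Transfer, Aquarium Hike & Old-Town Break, Gallery Break & Gardens Lunch, Gallery Break & Old-Town Break, Gardens Lunch & Museum Transfer, Gardens Lunch & Old-Town Break, Museum Transfer & Old-Town Break — 8 in total.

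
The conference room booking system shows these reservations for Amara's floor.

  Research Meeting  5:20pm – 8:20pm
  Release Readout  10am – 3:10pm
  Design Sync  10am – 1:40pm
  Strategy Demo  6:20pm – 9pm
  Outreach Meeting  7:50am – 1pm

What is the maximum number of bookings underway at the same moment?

3

Sort all start/end points and keep a running count:
7:50am start Outreach Meeting → 1
10am start Design Sync → 2
10am start Release Readout → 3
1pm end Outreach Meeting → 2
1:40pm end Design Sync → 1
3:10pm end Release Readout → 0
5:20pm start Research Meeting → 1
6:20pm start Strategy Demo → 2
8:20pm end Research Meeting → 1
9pm end Strategy Demo → 0
Peak is 3, at 10am (Design Sync, Outreach Meeting, Release Readout).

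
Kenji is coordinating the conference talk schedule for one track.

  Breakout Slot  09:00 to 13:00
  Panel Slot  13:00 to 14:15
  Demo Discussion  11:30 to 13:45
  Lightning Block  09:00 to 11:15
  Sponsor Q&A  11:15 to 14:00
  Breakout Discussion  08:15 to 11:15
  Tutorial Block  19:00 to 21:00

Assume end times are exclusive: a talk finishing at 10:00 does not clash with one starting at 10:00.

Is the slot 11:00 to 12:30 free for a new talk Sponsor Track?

Breakout Discussion: starts 08:15 before Sponsor Track ends 12:30, and ends 11:15 after Sponsor Track starts 11:00 → overlap.
Breakout Slot: starts 09:00 before Sponsor Track ends 12:30, and ends 13:00 after Sponsor Track starts 11:00 → overlap.
Lightning Block: starts 09:00 before Sponsor Track ends 12:30, and ends 11:15 after Sponsor Track starts 11:00 → overlap.
Sponsor Q&A: starts 11:15 before Sponsor Track ends 12:30, and ends 14:00 after Sponsor Track starts 11:00 → overlap.
Demo Discussion: starts 11:30 before Sponsor Track ends 12:30, and ends 13:45 after Sponsor Track starts 11:00 → overlap.
Panel Slot: starts 13:00 at or after Sponsor Track ends 12:30 → clear.
Tutorial Block: starts 19:00 at or after Sponsor Track ends 12:30 → clear.
Sponsor Track overlaps Breakout Discussion, Sponsor Q&A, Breakout Slot, Lightning Block, Demo Discussion.

No — it overlaps Breakout Discussion, Breakout Slot, Demo Discussion, Lightning Block, Sponsor Q&A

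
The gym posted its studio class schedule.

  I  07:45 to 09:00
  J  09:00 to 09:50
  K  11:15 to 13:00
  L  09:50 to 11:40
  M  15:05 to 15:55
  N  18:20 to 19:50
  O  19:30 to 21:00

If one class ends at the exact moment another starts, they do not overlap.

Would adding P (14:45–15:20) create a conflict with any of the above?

I: ends 09:00 at or before P starts 14:45 → clear.
J: ends 09:50 at or before P starts 14:45 → clear.
L: ends 11:40 at or before P starts 14:45 → clear.
K: ends 13:00 at or before P starts 14:45 → clear.
M: starts 15:05 before P ends 15:20, and ends 15:55 after P starts 14:45 → overlap.
N: starts 18:20 at or after P ends 15:20 → clear.
O: starts 19:30 at or after P ends 15:20 → clear.
P overlaps M.

Yes — it overlaps M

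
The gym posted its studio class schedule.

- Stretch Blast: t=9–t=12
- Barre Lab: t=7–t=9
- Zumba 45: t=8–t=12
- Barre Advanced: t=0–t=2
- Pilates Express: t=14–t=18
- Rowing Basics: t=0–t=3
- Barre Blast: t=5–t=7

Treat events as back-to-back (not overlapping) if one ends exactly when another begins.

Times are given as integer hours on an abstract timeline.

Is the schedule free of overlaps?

No

Sorted by start: Barre Advanced, Rowing Basics, Barre Blast, Barre Lab, Zumba 45, Stretch Blast, Pilates Express.
Rowing Basics starts before Barre Advanced ends → Barre Advanced and Rowing Basics overlap.
That's a conflict, so the schedule is not conflict-free.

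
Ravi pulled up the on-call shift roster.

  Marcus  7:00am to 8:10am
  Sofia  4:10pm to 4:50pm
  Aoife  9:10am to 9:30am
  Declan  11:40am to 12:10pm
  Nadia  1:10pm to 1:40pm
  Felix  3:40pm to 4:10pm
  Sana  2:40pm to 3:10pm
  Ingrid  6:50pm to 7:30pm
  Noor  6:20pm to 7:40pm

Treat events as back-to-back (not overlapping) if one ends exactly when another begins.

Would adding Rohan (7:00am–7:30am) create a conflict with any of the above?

Marcus: starts 7:00am before Rohan ends 7:30am, and ends 8:10am after Rohan starts 7:00am → overlap.
Aoife: starts 9:10am at or after Rohan ends 7:30am → clear.
Declan: starts 11:40am at or after Rohan ends 7:30am → clear.
Nadia: starts 1:10pm at or after Rohan ends 7:30am → clear.
Sana: starts 2:40pm at or after Rohan ends 7:30am → clear.
Felix: starts 3:40pm at or after Rohan ends 7:30am → clear.
Sofia: starts 4:10pm at or after Rohan ends 7:30am → clear.
Noor: starts 6:20pm at or after Rohan ends 7:30am → clear.
Ingrid: starts 6:50pm at or after Rohan ends 7:30am → clear.
Rohan overlaps Marcus.

Yes — it overlaps Marcus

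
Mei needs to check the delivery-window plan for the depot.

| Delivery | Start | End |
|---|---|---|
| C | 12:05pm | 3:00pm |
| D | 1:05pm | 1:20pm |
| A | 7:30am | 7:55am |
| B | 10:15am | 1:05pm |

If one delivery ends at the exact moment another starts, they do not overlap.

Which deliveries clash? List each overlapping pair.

Sorted by start: A, B, C, D.
B starts after A ends, so nothing later overlaps A either.
C starts before B ends → B and C overlap.
D starts exactly when B ends (back-to-back, no overlap).
D starts before C ends → C and D overlap.

B & C, C & D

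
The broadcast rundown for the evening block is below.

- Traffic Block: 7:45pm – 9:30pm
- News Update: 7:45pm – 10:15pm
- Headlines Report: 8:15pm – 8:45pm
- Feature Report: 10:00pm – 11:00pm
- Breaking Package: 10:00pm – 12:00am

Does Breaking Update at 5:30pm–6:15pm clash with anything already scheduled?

Traffic Block: starts 7:45pm at or after Breaking Update ends 6:15pm → clear.
News Update: starts 7:45pm at or after Breaking Update ends 6:15pm → clear.
Headlines Report: starts 8:15pm at or after Breaking Update ends 6:15pm → clear.
Feature Report: starts 10:00pm at or after Breaking Update ends 6:15pm → clear.
Breaking Package: starts 10:00pm at or after Breaking Update ends 6:15pm → clear.

No — it doesn't clash with anything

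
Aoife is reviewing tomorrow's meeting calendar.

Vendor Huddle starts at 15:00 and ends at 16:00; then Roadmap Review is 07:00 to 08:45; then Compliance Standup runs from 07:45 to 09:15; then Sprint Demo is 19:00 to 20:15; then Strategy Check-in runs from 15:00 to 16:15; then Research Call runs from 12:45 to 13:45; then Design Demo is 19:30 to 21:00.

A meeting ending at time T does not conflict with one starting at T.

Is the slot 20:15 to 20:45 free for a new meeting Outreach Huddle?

No — it overlaps Design Demo

Roadmap Review: ends 08:45 at or before Outreach Huddle starts 20:15 → clear.
Compliance Standup: ends 09:15 at or before Outreach Huddle starts 20:15 → clear.
Research Call: ends 13:45 at or before Outreach Huddle starts 20:15 → clear.
Vendor Huddle: ends 16:00 at or before Outreach Huddle starts 20:15 → clear.
Strategy Check-in: ends 16:15 at or before Outreach Huddle starts 20:15 → clear.
Sprint Demo: ends 20:15 at or before Outreach Huddle starts 20:15 → clear.
Design Demo: starts 19:30 before Outreach Huddle ends 20:45, and ends 21:00 after Outreach Huddle starts 20:15 → overlap.
Outreach Huddle overlaps Design Demo.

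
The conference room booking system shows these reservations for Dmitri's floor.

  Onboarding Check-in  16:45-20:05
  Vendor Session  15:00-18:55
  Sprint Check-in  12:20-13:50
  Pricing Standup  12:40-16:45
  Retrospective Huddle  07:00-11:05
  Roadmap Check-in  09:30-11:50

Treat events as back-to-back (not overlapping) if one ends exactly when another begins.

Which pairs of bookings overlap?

Onboarding Check-in & Vendor Session, Pricing Standup & Sprint Check-in, Pricing Standup & Vendor Session, Retrospective Huddle & Roadmap Check-in

Sorted by start: Retrospective Huddle, Roadmap Check-in, Sprint Check-in, Pricing Standup, Vendor Session, Onboarding Check-in.
Roadmap Check-in starts before Retrospective Huddle ends → Retrospective Huddle and Roadmap Check-in overlap.
Sprint Check-in starts after Retrospective Huddle ends, so nothing later overlaps Retrospective Huddle either.
Sprint Check-in starts after Roadmap Check-in ends, so nothing later overlaps Roadmap Check-in either.
Pricing Standup starts before Sprint Check-in ends → Sprint Check-in and Pricing Standup overlap.
Vendor Session starts after Sprint Check-in ends, so nothing later overlaps Sprint Check-in either.
Vendor Session starts before Pricing Standup ends → Pricing Standup and Vendor Session overlap.
Onboarding Check-in starts exactly when Pricing Standup ends (back-to-back, no overlap).
Onboarding Check-in starts before Vendor Session ends → Vendor Session and Onboarding Check-in overlap.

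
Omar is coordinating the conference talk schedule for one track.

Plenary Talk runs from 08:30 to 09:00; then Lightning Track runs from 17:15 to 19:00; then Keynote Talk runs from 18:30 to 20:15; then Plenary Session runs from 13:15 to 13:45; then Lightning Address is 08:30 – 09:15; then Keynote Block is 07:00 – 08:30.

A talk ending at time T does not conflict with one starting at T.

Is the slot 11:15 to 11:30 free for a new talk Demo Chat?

Keynote Block: ends 08:30 at or before Demo Chat starts 11:15 → clear.
Lightning Address: ends 09:15 at or before Demo Chat starts 11:15 → clear.
Plenary Talk: ends 09:00 at or before Demo Chat starts 11:15 → clear.
Plenary Session: starts 13:15 at or after Demo Chat ends 11:30 → clear.
Lightning Track: starts 17:15 at or after Demo Chat ends 11:30 → clear.
Keynote Talk: starts 18:30 at or after Demo Chat ends 11:30 → clear.

Yes — the slot is free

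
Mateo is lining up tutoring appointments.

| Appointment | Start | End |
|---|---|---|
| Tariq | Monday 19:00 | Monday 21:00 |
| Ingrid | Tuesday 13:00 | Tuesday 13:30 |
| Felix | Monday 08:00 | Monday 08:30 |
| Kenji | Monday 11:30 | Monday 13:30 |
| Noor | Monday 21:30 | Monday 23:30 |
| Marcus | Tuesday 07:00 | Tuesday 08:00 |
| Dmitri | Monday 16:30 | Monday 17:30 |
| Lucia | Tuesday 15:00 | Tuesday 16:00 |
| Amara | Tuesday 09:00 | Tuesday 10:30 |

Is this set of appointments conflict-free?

Yes

Sorted by start: Felix, Kenji, Dmitri, Tariq, Noor, Marcus, Amara, Ingrid, Lucia.
Kenji starts after Felix ends — done with Felix.
Dmitri starts after Kenji ends — done with Kenji.
Tariq starts after Dmitri ends — done with Dmitri.
Noor starts after Tariq ends — done with Tariq.
Marcus starts after Noor ends — done with Noor.
Amara starts after Marcus ends — done with Marcus.
Ingrid starts after Amara ends — done with Amara.
Lucia starts after Ingrid ends.
Every pair is clear; the schedule has no overlaps.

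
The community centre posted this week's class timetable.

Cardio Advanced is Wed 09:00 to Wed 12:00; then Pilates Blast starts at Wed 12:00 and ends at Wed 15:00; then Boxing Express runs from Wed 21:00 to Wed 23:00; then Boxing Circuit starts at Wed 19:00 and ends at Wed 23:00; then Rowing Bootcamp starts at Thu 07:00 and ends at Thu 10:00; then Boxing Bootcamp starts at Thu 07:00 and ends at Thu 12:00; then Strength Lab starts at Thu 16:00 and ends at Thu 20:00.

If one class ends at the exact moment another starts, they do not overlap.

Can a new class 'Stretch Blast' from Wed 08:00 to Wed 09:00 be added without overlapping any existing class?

Yes — the slot is free

Cardio Advanced: starts Wed 09:00 at or after Stretch Blast ends Wed 09:00 → clear.
Pilates Blast: starts Wed 12:00 at or after Stretch Blast ends Wed 09:00 → clear.
Boxing Circuit: starts Wed 19:00 at or after Stretch Blast ends Wed 09:00 → clear.
Boxing Express: starts Wed 21:00 at or after Stretch Blast ends Wed 09:00 → clear.
Rowing Bootcamp: starts Thu 07:00 at or after Stretch Blast ends Wed 09:00 → clear.
Boxing Bootcamp: starts Thu 07:00 at or after Stretch Blast ends Wed 09:00 → clear.
Strength Lab: starts Thu 16:00 at or after Stretch Blast ends Wed 09:00 → clear.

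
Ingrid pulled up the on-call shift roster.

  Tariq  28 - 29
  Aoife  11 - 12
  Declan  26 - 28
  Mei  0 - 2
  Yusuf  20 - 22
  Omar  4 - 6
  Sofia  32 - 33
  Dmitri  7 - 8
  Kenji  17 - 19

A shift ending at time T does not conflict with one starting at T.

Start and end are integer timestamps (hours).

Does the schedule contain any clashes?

Sorted by start: Mei, Omar, Dmitri, Aoife, Kenji, Yusuf, Declan, Tariq, Sofia.
Omar starts after Mei ends, so Mei has no further overlaps.
Dmitri starts after Omar ends, so Omar has no further overlaps.
Aoife starts after Dmitri ends, so Dmitri has no further overlaps.
Kenji starts after Aoife ends, so Aoife has no further overlaps.
Yusuf starts after Kenji ends, so Kenji has no further overlaps.
Declan starts after Yusuf ends, so Yusuf has no further overlaps.
Tariq starts exactly when Declan ends (back-to-back, no overlap), so Declan has no further overlaps.
Sofia starts after Tariq ends.
Every pair is clear; the schedule has no overlaps.

No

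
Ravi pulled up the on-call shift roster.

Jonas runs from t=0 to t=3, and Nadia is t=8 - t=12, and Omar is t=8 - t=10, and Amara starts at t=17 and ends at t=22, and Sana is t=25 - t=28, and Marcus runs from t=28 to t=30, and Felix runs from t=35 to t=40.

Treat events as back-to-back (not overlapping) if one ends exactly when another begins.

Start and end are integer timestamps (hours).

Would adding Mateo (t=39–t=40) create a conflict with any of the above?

Yes — it overlaps Felix

Jonas: ends t=3 at or before Mateo starts t=39 → clear.
Nadia: ends t=12 at or before Mateo starts t=39 → clear.
Omar: ends t=10 at or before Mateo starts t=39 → clear.
Amara: ends t=22 at or before Mateo starts t=39 → clear.
Sana: ends t=28 at or before Mateo starts t=39 → clear.
Marcus: ends t=30 at or before Mateo starts t=39 → clear.
Felix: starts t=35 before Mateo ends t=40, and ends t=40 after Mateo starts t=39 → overlap.
Mateo overlaps Felix.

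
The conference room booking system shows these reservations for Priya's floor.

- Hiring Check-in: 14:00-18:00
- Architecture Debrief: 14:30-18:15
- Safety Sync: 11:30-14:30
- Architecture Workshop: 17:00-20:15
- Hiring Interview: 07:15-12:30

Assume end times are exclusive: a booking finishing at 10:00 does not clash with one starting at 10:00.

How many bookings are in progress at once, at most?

3

Sweep the timeline, counting +1 at each start and −1 at each end (ends before starts at a tie):
07:15 start Hiring Interview → 1
11:30 start Safety Sync → 2
12:30 end Hiring Interview → 1
14:00 start Hiring Check-in → 2
14:30 end Safety Sync → 1
14:30 start Architecture Debrief → 2
17:00 start Architecture Workshop → 3
18:00 end Hiring Check-in → 2
18:15 end Architecture Debrief → 1
20:15 end Architecture Workshop → 0
Peak is 3, at 17:00 (Architecture Debrief, Architecture Workshop, Hiring Check-in).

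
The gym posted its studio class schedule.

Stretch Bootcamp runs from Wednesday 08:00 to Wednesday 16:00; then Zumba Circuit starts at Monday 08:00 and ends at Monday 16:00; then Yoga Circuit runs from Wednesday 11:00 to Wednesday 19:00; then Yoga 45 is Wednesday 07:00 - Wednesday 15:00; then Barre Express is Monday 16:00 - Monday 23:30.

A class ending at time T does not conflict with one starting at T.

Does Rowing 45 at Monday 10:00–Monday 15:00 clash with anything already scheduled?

Zumba Circuit: starts Monday 08:00 before Rowing 45 ends Monday 15:00, and ends Monday 16:00 after Rowing 45 starts Monday 10:00 → overlap.
Barre Express: starts Monday 16:00 at or after Rowing 45 ends Monday 15:00 → clear.
Yoga 45: starts Wednesday 07:00 at or after Rowing 45 ends Monday 15:00 → clear.
Stretch Bootcamp: starts Wednesday 08:00 at or after Rowing 45 ends Monday 15:00 → clear.
Yoga Circuit: starts Wednesday 11:00 at or after Rowing 45 ends Monday 15:00 → clear.
Rowing 45 overlaps Zumba Circuit.

Yes — it overlaps Zumba Circuit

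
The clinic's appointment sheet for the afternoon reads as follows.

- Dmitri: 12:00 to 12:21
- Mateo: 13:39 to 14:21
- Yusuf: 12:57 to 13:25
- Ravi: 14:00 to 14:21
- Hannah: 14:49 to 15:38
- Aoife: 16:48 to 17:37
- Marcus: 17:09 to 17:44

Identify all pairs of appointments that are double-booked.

Sorted by start: Dmitri, Yusuf, Mateo, Ravi, Hannah, Aoife, Marcus.
Yusuf starts after Dmitri ends; Dmitri is clear from here.
Mateo starts after Yusuf ends; Yusuf is clear from here.
Ravi starts before Mateo ends → Mateo and Ravi overlap.
Hannah starts after Mateo ends; Mateo is clear from here.
Hannah starts after Ravi ends; Ravi is clear from here.
Aoife starts after Hannah ends; Hannah is clear from here.
Marcus starts before Aoife ends → Aoife and Marcus overlap.

Aoife & Marcus, Mateo & Ravi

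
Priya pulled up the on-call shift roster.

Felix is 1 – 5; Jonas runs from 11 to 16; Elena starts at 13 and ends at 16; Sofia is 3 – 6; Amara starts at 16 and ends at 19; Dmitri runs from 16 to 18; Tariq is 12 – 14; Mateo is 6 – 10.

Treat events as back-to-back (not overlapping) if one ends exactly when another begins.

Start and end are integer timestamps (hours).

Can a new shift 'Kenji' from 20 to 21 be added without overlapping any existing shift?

Yes — the slot is free

Felix: ends 5 at or before Kenji starts 20 → clear.
Sofia: ends 6 at or before Kenji starts 20 → clear.
Mateo: ends 10 at or before Kenji starts 20 → clear.
Jonas: ends 16 at or before Kenji starts 20 → clear.
Tariq: ends 14 at or before Kenji starts 20 → clear.
Elena: ends 16 at or before Kenji starts 20 → clear.
Dmitri: ends 18 at or before Kenji starts 20 → clear.
Amara: ends 19 at or before Kenji starts 20 → clear.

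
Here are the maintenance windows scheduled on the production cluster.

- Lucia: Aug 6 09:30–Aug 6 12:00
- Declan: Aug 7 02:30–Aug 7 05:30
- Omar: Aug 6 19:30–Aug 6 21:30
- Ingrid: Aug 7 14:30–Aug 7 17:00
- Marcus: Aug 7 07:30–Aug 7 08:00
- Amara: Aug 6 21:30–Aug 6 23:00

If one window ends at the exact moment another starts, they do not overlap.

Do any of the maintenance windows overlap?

No

Check each pair: they overlap iff neither finishes before the other starts.
Sorted by start: Lucia, Omar, Amara, Declan, Marcus, Ingrid.
Omar starts after Lucia ends, so Lucia has no further overlaps.
Amara starts exactly when Omar ends (back-to-back, no overlap), so Omar has no further overlaps.
Declan starts after Amara ends, so Amara has no further overlaps.
Marcus starts after Declan ends, so Declan has no further overlaps.
Ingrid starts after Marcus ends.
Every pair is clear; the schedule has no overlaps.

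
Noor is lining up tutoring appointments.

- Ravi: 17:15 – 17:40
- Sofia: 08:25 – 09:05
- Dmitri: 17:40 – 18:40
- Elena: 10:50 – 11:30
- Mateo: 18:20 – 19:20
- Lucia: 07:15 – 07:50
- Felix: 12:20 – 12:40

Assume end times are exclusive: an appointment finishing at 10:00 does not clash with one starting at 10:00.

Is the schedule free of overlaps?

No

Two intervals overlap when each starts before the other ends.
Sorted by start: Lucia, Sofia, Elena, Felix, Ravi, Dmitri, Mateo.
Sofia starts after Lucia ends, so Lucia has no further overlaps.
Elena starts after Sofia ends, so Sofia has no further overlaps.
Felix starts after Elena ends, so Elena has no further overlaps.
Ravi starts after Felix ends, so Felix has no further overlaps.
Dmitri starts exactly when Ravi ends (back-to-back, no overlap), so Ravi has no further overlaps.
Mateo starts before Dmitri ends → Dmitri and Mateo overlap.
That's a conflict, so the schedule is not conflict-free.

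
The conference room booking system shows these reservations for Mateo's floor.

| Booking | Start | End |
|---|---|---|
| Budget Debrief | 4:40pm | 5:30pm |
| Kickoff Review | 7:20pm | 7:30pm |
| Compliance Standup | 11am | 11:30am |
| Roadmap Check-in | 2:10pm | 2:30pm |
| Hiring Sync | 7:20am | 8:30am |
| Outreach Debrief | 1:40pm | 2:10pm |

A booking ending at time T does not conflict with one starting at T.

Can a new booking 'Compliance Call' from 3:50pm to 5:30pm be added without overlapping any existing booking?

No — it overlaps Budget Debrief

Hiring Sync: ends 8:30am at or before Compliance Call starts 3:50pm → clear.
Compliance Standup: ends 11:30am at or before Compliance Call starts 3:50pm → clear.
Outreach Debrief: ends 2:10pm at or before Compliance Call starts 3:50pm → clear.
Roadmap Check-in: ends 2:30pm at or before Compliance Call starts 3:50pm → clear.
Budget Debrief: starts 4:40pm before Compliance Call ends 5:30pm, and ends 5:30pm after Compliance Call starts 3:50pm → overlap.
Kickoff Review: starts 7:20pm at or after Compliance Call ends 5:30pm → clear.
Compliance Call overlaps Budget Debrief.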